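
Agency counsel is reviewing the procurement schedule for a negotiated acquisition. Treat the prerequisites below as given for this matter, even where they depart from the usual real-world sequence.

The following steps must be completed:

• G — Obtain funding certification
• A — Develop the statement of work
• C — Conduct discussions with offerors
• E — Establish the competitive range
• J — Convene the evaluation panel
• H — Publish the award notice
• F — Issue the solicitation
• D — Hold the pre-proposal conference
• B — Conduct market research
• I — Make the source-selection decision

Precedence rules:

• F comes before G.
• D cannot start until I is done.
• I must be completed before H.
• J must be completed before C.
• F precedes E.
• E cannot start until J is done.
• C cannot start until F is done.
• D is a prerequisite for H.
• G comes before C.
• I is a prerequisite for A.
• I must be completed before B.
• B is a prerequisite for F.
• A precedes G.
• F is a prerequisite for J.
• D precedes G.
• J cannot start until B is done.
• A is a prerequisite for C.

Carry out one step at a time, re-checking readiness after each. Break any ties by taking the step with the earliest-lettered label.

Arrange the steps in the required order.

I is the only step with nothing outstanding, so it goes first.
A, B and D are all available; A has the earlier label → A.
B and D are both available; B has the earlier label → B.
Now D and F have their prerequisites met. D has the earlier label, so D next.
H now also ready, so the ready set is {F, H}; F has the earlier label → F.
G, H and J are all available; G has the earlier label → G.
H and J are both available; H has the earlier label → H.
That leaves J as the only ready step → J.
Ready: C and E. C has the earlier label → C.
E needed F and J, now all done → E.

I A B D F G H J C E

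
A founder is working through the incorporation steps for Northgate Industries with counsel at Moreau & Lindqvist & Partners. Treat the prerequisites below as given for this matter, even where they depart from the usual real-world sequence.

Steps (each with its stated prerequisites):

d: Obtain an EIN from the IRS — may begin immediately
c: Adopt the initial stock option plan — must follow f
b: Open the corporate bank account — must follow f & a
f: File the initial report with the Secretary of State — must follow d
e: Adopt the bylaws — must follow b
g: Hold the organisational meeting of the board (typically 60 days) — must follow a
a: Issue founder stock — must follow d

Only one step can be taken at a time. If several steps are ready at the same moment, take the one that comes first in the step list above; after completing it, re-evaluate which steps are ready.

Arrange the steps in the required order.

d is the only step with nothing outstanding, so it goes first.
f and a are both available; f is listed earlier → f.
c now also ready, so the ready set is {c, a}; c is listed earlier → c.
a needed d, now all done → a.
Now b and g have their prerequisites met. b is listed earlier, so b next.
e now also ready, so the ready set is {e, g}; e is listed earlier → e.
g is the only step now ready → g.

d, f, c, a, b, e, g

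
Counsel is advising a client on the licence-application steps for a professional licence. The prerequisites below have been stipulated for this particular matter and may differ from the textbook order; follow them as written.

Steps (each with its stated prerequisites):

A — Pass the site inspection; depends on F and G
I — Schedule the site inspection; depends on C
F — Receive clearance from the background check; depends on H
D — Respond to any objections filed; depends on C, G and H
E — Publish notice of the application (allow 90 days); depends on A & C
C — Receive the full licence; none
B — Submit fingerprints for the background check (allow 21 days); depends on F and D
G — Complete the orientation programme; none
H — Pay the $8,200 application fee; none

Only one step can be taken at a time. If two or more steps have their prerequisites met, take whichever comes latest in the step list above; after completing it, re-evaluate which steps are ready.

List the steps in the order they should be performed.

H, G, C, D, F, B, I, A, E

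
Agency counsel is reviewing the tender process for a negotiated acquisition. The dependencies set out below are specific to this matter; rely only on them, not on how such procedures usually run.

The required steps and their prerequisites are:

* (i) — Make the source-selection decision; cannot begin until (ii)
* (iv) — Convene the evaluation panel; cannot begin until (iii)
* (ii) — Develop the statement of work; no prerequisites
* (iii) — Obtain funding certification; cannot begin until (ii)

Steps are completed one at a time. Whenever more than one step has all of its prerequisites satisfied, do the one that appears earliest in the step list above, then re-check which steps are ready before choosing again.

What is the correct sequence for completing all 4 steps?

(ii), (i), (iii), (iv)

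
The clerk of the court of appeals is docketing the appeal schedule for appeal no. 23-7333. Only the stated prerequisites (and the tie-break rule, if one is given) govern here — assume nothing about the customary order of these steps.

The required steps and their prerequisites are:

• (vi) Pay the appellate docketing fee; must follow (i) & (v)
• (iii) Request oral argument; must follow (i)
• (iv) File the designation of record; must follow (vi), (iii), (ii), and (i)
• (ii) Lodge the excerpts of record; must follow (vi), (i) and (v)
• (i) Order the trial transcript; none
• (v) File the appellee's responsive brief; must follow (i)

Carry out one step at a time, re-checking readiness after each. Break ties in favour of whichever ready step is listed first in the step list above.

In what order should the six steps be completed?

(i), (iii), (v), (vi), (ii), (iv)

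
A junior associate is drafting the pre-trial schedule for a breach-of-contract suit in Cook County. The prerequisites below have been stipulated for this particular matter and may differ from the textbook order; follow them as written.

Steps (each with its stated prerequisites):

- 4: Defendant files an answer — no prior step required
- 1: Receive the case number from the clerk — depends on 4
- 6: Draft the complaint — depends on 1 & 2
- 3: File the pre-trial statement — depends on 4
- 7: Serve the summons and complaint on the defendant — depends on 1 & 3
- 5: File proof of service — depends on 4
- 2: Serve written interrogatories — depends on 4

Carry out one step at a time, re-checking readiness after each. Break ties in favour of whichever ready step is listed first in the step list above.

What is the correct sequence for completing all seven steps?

4 → 1 → 3 → 7 → 5 → 2 → 6

Only 4 has no prerequisites, so it is first.
Ready: 1, 3, 5 and 2. 1 is listed earlier → 1.
Now 3, 5 and 2 have their prerequisites met. 3 is listed earlier, so 3 next.
7 now also ready, so the ready set is {7, 5, 2}; 7 is listed earlier → 7.
Ready: 5 and 2. 5 is listed earlier → 5.
2 needed 4, now all done → 2.
6 needed 1 and 2, now all done → 6.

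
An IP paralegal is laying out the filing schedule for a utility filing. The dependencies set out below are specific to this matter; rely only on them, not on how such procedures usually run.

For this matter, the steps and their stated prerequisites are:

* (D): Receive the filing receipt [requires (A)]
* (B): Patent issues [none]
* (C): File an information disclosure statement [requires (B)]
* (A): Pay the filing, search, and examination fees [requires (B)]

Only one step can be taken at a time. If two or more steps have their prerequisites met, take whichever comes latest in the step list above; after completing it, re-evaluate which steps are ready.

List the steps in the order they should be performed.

(B), (A), (C), (D)

(B) is the only step with nothing outstanding, so it goes first.
(A) and (C) are both available; (A) is listed later → (A).
Ready: (C) and (D). (C) is listed later → (C).
(D) needed (A), now all done → (D).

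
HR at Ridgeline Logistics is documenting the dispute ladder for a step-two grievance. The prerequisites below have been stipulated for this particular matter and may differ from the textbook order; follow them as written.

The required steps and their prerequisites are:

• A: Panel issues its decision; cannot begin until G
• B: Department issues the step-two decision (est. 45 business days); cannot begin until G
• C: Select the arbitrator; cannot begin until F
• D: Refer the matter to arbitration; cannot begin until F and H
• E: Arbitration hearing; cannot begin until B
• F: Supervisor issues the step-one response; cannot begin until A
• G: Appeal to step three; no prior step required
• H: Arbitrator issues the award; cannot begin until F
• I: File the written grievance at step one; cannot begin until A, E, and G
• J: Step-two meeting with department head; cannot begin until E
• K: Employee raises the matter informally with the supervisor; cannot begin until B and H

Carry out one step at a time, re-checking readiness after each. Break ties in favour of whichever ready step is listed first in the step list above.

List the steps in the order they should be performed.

G A B E F C H D I J K

G has no prerequisites → G first.
Now A and B have their prerequisites met. A is listed earlier, so A next.
F now also ready, so the ready set is {B, F}; B is listed earlier → B.
Ready: E and F. E is listed earlier → E.
I and J now also ready, so the ready set is {F, I, J}; F is listed earlier → F.
Ready: C, H, I and J. C is listed earlier → C.
H, I and J are all available; H is listed earlier → H.
D and K now also ready, so the ready set is {D, I, J, K}; D is listed earlier → D.
I, J and K are all available; I is listed earlier → I.
Now J and K have their prerequisites met. J is listed earlier, so J next.
K is the only step now ready → K.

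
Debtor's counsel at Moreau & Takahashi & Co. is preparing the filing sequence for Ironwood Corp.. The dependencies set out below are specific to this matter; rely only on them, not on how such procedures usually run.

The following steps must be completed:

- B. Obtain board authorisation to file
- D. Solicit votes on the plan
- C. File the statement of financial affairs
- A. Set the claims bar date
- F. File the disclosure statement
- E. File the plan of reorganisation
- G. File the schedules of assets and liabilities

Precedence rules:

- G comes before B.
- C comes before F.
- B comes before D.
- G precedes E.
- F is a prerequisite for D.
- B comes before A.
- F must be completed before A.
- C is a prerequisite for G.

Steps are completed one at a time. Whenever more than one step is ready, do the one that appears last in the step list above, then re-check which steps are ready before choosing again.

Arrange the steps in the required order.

C, G, E, F, B, A, D

Only C has no prerequisites, so it is first.
Now G and F have their prerequisites met. G is listed later, so G next.
E and B now also ready, so the ready set is {E, F, B}; E is listed later → E.
F and B are both available; F is listed later → F.
B needed G, now all done → B.
A and D are both available; A is listed later → A.
Next only D has its prerequisites met → D.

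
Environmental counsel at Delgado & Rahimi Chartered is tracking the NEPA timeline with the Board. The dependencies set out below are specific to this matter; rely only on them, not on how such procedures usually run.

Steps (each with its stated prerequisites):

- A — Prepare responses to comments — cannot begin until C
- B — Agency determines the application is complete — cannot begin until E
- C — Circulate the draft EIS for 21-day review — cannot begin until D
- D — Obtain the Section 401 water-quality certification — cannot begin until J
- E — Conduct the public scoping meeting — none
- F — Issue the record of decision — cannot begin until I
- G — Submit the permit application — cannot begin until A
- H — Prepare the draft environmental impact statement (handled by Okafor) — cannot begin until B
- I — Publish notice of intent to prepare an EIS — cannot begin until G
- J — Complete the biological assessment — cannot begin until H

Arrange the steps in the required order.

E → B → H → J → D → C → A → G → I → F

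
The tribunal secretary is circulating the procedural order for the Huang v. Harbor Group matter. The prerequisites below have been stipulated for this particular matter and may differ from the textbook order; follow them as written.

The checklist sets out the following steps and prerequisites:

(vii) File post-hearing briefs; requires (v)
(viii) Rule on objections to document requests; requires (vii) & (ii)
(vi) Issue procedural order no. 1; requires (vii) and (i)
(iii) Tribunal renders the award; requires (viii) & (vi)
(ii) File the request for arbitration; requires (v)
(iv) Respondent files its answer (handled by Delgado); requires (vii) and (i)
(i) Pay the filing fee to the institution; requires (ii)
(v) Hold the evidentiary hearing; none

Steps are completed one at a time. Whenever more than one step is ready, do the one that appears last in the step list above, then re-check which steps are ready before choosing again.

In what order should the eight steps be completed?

(v) is the only step with nothing outstanding, so it goes first.
Now (ii) and (vii) have their prerequisites met. (ii) is listed later, so (ii) next.
(i) now also ready, so the ready set is {(i), (vii)}; (i) is listed later → (i).
Next only (vii) has its prerequisites met → (vii).
Ready: (iv), (vi) and (viii). (iv) is listed later → (iv).
(vi) and (viii) are both available; (vi) is listed later → (vi).
(viii) is the only step now ready → (viii).
(iii) needed (vi) and (viii), now all done → (iii).

(v) (ii) (i) (vii) (iv) (vi) (viii) (iii)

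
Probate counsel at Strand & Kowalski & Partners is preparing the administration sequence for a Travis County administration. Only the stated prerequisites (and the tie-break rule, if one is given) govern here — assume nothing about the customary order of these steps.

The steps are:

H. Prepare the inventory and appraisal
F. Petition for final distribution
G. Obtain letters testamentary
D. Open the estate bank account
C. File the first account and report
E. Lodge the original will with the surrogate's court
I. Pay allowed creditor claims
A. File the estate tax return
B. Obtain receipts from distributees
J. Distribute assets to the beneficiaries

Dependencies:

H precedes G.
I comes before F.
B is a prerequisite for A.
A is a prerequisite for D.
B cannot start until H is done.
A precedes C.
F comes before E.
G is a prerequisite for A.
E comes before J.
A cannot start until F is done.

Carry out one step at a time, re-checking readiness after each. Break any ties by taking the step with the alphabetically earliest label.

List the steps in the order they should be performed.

H B G I F A C D E J

Nothing is required for H and I. H has the earlier label → H first.
B and G now also ready, so the ready set is {B, G, I}; B has the earlier label → B.
G and I are both available; G has the earlier label → G.
I is the only step now ready → I.
That leaves F as the only ready step → F.
Ready: A and E. A has the earlier label → A.
C and D now also ready, so the ready set is {C, D, E}; C has the earlier label → C.
Now D and E have their prerequisites met. D has the earlier label, so D next.
That leaves E as the only ready step → E.
That leaves J as the only ready step → J.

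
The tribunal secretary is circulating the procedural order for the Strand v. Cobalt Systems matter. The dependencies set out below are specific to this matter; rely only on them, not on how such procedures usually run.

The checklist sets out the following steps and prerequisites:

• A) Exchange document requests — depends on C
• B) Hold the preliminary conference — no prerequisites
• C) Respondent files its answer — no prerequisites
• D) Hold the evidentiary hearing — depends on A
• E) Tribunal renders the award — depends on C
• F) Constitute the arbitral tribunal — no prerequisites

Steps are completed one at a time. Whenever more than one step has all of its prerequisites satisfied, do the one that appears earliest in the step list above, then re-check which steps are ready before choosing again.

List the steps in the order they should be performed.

B → C → A → D → E → F

Nothing is required for B, C and F. B is listed earlier → B first.
Ready: C and F. C is listed earlier → C.
Now A, E and F have their prerequisites met. A is listed earlier, so A next.
D, E and F are all available; D is listed earlier → D.
E and F are both available; E is listed earlier → E.
That leaves F as the only ready step → F.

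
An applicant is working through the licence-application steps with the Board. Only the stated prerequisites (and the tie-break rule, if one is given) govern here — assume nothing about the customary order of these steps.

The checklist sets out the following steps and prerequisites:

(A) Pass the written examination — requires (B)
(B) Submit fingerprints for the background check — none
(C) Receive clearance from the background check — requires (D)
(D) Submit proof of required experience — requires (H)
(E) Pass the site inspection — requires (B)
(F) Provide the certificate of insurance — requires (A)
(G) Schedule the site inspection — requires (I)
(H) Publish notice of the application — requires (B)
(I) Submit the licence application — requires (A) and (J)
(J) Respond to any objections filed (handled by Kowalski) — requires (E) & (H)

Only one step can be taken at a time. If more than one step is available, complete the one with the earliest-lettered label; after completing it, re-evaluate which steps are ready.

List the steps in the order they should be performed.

(B) → (A) → (E) → (F) → (H) → (D) → (C) → (J) → (I) → (G)

(B) has no prerequisites → (B) first.
Ready: (A), (E) and (H). (A) has the earlier label → (A).
(F) now also ready, so the ready set is {(E), (F), (H)}; (E) has the earlier label → (E).
(F) and (H) are both available; (F) has the earlier label → (F).
Next only (H) has its prerequisites met → (H).
Ready: (D) and (J). (D) has the earlier label → (D).
(C) now also ready, so the ready set is {(C), (J)}; (C) has the earlier label → (C).
Next only (J) has its prerequisites met → (J).
(I) needed (A) and (J), now all done → (I).
(G) is the only step now ready → (G).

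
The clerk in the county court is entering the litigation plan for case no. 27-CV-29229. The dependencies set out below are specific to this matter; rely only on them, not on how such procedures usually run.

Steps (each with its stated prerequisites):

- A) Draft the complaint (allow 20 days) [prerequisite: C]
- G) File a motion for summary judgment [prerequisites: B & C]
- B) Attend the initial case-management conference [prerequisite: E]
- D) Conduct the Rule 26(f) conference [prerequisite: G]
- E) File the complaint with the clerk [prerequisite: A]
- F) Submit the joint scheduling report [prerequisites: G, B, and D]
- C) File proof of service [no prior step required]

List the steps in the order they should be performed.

C, A, E, B, G, D, F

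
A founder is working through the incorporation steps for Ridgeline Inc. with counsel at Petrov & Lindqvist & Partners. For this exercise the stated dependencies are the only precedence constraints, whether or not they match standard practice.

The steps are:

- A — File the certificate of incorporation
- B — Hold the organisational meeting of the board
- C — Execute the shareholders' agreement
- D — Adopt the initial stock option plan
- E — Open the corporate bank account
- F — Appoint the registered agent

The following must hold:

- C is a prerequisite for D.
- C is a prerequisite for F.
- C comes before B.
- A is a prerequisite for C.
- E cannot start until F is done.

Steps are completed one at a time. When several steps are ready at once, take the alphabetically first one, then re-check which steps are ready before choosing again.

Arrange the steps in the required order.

A → C → B → D → F → E

A is the only step with nothing outstanding, so it goes first.
That leaves C as the only ready step → C.
Now B, D and F have their prerequisites met. B has the earlier label, so B next.
Now D and F have their prerequisites met. D has the earlier label, so D next.
F is the only step now ready → F.
E needed F, now all done → E.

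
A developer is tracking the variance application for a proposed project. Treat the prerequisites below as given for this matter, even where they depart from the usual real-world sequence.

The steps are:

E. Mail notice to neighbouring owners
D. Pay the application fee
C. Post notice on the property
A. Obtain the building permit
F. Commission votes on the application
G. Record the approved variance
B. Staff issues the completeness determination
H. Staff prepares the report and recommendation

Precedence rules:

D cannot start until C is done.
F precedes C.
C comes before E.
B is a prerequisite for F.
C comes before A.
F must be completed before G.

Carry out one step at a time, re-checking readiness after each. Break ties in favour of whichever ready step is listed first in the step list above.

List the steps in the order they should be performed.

B F C E D A G H

Nothing is required for B and H. B is listed earlier → B first.
F and H are both available; F is listed earlier → F.
C and G now also ready, so the ready set is {C, G, H}; C is listed earlier → C.
E, D and A now also ready, so the ready set is {E, D, A, G, H}; E is listed earlier → E.
Now D, A, G and H have their prerequisites met. D is listed earlier, so D next.
Now A, G and H have their prerequisites met. A is listed earlier, so A next.
Ready: G and H. G is listed earlier → G.
That leaves H as the only ready step → H.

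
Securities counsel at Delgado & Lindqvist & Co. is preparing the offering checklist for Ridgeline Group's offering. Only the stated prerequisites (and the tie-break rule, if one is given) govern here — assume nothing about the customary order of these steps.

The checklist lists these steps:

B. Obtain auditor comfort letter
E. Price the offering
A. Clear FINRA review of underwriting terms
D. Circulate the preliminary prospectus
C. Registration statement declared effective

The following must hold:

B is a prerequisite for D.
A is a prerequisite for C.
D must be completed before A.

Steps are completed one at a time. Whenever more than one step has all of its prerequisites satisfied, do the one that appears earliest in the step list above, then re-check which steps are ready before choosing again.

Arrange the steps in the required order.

B, E, D, A, C

B and E have no prerequisites; B is listed earlier, so B is first.
E and D are both available; E is listed earlier → E.
Next only D has its prerequisites met → D.
That leaves A as the only ready step → A.
C is the only step now ready → C.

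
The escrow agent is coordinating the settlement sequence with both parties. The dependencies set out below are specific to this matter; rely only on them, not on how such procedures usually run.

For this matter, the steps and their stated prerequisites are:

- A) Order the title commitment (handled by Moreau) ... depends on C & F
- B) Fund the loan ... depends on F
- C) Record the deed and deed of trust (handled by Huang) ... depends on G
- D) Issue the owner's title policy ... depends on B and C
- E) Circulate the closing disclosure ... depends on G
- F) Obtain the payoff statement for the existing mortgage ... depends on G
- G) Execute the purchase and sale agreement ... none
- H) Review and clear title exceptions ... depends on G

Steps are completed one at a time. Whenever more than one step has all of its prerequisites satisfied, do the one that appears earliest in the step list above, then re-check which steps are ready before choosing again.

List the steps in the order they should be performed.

G, C, E, F, A, B, D, H

G has no prerequisites → G first.
C, E, F and H are all available; C is listed earlier → C.
E, F and H are all available; E is listed earlier → E.
Ready: F and H. F is listed earlier → F.
Now A, B and H have their prerequisites met. A is listed earlier, so A next.
Now B and H have their prerequisites met. B is listed earlier, so B next.
D now also ready, so the ready set is {D, H}; D is listed earlier → D.
That leaves H as the only ready step → H.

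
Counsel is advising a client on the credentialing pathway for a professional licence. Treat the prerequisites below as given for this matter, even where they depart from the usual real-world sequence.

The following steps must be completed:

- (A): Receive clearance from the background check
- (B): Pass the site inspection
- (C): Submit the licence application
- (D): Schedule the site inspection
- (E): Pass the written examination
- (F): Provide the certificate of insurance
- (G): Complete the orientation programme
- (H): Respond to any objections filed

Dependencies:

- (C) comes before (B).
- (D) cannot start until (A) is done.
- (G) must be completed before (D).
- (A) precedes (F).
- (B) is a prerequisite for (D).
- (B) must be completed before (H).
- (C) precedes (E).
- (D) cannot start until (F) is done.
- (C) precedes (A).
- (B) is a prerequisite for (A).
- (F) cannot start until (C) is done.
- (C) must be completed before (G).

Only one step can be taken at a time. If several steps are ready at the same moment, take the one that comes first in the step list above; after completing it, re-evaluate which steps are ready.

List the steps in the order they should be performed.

(C) (B) (A) (E) (F) (G) (D) (H)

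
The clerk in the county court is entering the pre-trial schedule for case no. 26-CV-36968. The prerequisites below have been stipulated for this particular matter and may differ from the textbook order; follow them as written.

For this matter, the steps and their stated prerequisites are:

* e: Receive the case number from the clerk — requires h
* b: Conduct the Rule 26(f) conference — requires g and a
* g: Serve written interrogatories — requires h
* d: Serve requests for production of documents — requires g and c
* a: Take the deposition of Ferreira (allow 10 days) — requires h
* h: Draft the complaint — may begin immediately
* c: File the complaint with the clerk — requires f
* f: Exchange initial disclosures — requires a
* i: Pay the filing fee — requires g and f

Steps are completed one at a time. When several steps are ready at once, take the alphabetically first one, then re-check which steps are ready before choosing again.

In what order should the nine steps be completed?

h → a → e → f → c → g → b → d → i

h is the only step with nothing outstanding, so it goes first.
a, e and g are all available; a has the earlier label → a.
Now e, f and g have their prerequisites met. e has the earlier label, so e next.
Ready: f and g. f has the earlier label → f.
c now also ready, so the ready set is {c, g}; c has the earlier label → c.
Next only g has its prerequisites met → g.
Now b, d and i have their prerequisites met. b has the earlier label, so b next.
Now d and i have their prerequisites met. d has the earlier label, so d next.
That leaves i as the only ready step → i.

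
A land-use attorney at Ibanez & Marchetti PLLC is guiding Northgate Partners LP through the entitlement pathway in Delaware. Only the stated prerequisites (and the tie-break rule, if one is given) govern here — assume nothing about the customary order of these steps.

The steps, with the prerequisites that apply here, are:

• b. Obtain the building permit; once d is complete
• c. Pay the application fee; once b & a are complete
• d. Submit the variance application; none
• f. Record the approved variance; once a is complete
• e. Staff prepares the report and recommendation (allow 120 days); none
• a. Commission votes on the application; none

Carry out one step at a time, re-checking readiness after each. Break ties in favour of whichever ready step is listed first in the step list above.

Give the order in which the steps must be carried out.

Nothing is required for d, e and a. d is listed earlier → d first.
b now also ready, so the ready set is {b, e, a}; b is listed earlier → b.
Ready: e and a. e is listed earlier → e.
Next only a has its prerequisites met → a.
Ready: c and f. c is listed earlier → c.
f needed a, now all done → f.

d, b, e, a, c, f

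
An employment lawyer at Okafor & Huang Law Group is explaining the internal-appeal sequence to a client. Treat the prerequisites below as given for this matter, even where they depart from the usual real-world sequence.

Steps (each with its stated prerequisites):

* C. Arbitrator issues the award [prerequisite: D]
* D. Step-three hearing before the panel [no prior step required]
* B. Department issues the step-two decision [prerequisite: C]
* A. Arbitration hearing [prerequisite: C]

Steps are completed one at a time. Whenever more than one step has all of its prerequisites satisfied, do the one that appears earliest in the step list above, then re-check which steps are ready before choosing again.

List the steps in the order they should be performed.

D C B A

D has no prerequisites → D first.
C needed D, now all done → C.
Ready: B and A. B is listed earlier → B.
A needed C, now all done → A.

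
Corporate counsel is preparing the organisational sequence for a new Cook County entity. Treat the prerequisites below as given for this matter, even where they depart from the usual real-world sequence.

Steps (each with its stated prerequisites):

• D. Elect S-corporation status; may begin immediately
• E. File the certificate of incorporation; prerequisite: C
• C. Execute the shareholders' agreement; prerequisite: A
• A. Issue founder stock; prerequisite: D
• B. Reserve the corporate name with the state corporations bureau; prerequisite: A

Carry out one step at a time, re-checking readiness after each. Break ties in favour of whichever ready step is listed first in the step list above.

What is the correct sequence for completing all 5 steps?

D is the only step with nothing outstanding, so it goes first.
A needed D, now all done → A.
Now C and B have their prerequisites met. C is listed earlier, so C next.
E now also ready, so the ready set is {E, B}; E is listed earlier → E.
Next only B has its prerequisites met → B.

D, A, C, E, B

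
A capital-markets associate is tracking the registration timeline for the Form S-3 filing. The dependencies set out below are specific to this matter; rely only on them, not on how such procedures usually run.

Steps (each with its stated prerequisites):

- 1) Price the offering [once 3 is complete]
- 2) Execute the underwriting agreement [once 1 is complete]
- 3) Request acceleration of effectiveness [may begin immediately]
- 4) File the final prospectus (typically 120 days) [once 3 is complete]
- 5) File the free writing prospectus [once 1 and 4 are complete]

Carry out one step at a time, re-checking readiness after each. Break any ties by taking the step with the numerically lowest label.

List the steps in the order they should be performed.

3 1 2 4 5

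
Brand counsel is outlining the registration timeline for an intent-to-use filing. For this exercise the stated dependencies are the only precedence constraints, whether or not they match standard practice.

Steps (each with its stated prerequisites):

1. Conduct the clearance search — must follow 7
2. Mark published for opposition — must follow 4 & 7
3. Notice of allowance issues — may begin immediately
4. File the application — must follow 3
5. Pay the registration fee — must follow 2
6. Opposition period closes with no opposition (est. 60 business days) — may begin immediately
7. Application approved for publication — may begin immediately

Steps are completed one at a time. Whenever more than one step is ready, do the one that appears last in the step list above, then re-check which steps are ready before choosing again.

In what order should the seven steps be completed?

7, 6, 3, 4, 2, 5, 1

7, 6 and 3 have no prerequisites; 7 is listed later, so 7 is first.
Ready: 6, 3 and 1. 6 is listed later → 6.
Ready: 3 and 1. 3 is listed later → 3.
4 and 1 are both available; 4 is listed later → 4.
Now 2 and 1 have their prerequisites met. 2 is listed later, so 2 next.
5 and 1 are both available; 5 is listed later → 5.
1 needed 7, now all done → 1.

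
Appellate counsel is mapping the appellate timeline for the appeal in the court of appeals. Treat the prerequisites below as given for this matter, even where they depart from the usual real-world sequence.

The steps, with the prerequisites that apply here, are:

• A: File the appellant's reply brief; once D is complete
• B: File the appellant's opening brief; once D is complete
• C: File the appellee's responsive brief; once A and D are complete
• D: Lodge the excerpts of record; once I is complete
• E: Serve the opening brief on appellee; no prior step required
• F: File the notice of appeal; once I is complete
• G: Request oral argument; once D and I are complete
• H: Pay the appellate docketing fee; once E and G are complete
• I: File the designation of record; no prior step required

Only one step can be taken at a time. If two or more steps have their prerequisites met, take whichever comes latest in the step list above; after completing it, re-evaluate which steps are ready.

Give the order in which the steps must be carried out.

Nothing is required for I and E. I is listed later → I first.
F and D now also ready, so the ready set is {F, E, D}; F is listed later → F.
E and D are both available; E is listed later → E.
That leaves D as the only ready step → D.
G, B and A are all available; G is listed later → G.
H now also ready, so the ready set is {H, B, A}; H is listed later → H.
Ready: B and A. B is listed later → B.
A is the only step now ready → A.
Next only C has its prerequisites met → C.

I, F, E, D, G, H, B, A, C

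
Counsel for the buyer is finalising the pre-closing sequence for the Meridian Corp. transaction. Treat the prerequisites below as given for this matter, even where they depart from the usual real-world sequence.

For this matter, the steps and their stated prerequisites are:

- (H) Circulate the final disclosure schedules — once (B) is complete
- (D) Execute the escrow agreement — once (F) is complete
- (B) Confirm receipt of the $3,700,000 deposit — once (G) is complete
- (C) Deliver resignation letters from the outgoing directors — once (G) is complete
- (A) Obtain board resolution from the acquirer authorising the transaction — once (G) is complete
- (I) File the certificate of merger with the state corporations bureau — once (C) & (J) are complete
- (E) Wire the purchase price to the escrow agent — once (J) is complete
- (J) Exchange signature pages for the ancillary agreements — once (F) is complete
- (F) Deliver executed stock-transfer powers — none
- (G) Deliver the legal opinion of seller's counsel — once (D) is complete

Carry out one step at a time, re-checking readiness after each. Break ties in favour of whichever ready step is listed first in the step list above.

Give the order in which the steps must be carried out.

(F) (D) (J) (E) (G) (B) (H) (C) (A) (I)

(F) has no prerequisites → (F) first.
Ready: (D) and (J). (D) is listed earlier → (D).
Ready: (J) and (G). (J) is listed earlier → (J).
Ready: (E) and (G). (E) is listed earlier → (E).
Next only (G) has its prerequisites met → (G).
Ready: (B), (C) and (A). (B) is listed earlier → (B).
(H) now also ready, so the ready set is {(H), (C), (A)}; (H) is listed earlier → (H).
(C) and (A) are both available; (C) is listed earlier → (C).
(I) now also ready, so the ready set is {(A), (I)}; (A) is listed earlier → (A).
(I) needed (C) and (J), now all done → (I).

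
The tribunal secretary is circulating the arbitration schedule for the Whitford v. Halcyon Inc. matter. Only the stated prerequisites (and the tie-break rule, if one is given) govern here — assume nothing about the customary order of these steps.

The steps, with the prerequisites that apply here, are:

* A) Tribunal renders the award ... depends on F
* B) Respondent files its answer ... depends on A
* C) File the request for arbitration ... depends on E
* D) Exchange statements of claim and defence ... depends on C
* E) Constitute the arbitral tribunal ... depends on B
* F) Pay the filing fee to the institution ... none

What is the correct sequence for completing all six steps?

F, A, B, E, C, D

Only F has no prerequisites, so it is first.
That leaves A as the only ready step → A.
B is the only step now ready → B.
That leaves E as the only ready step → E.
C needed E, now all done → C.
D needed C, now all done → D.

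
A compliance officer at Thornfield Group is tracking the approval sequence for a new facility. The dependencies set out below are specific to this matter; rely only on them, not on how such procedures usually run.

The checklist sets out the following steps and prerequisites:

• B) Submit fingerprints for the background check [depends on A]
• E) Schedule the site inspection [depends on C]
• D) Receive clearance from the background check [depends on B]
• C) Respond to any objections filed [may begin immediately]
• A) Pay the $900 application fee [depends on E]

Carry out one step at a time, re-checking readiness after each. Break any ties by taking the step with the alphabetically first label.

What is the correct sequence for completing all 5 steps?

C, E, A, B, D

C is the only step with nothing outstanding, so it goes first.
E needed C, now all done → E.
A needed E, now all done → A.
B is the only step now ready → B.
Next only D has its prerequisites met → D.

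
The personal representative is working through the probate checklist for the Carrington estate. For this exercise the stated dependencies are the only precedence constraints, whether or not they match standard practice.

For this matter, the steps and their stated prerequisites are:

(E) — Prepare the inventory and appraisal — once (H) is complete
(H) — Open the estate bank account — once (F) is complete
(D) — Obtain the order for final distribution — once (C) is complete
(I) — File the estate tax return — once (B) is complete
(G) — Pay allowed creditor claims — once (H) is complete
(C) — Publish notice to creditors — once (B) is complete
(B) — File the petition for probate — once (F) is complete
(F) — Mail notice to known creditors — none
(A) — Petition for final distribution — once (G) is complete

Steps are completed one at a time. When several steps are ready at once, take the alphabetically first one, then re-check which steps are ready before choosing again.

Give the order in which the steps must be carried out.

(F) → (B) → (C) → (D) → (H) → (E) → (G) → (A) → (I)

(F) has no prerequisites → (F) first.
Ready: (B) and (H). (B) has the earlier label → (B).
Now (C), (H) and (I) have their prerequisites met. (C) has the earlier label, so (C) next.
(D) now also ready, so the ready set is {(D), (H), (I)}; (D) has the earlier label → (D).
Now (H) and (I) have their prerequisites met. (H) has the earlier label, so (H) next.
Now (E), (G) and (I) have their prerequisites met. (E) has the earlier label, so (E) next.
(G) and (I) are both available; (G) has the earlier label → (G).
(A) and (I) are both available; (A) has the earlier label → (A).
(I) needed (B), now all done → (I).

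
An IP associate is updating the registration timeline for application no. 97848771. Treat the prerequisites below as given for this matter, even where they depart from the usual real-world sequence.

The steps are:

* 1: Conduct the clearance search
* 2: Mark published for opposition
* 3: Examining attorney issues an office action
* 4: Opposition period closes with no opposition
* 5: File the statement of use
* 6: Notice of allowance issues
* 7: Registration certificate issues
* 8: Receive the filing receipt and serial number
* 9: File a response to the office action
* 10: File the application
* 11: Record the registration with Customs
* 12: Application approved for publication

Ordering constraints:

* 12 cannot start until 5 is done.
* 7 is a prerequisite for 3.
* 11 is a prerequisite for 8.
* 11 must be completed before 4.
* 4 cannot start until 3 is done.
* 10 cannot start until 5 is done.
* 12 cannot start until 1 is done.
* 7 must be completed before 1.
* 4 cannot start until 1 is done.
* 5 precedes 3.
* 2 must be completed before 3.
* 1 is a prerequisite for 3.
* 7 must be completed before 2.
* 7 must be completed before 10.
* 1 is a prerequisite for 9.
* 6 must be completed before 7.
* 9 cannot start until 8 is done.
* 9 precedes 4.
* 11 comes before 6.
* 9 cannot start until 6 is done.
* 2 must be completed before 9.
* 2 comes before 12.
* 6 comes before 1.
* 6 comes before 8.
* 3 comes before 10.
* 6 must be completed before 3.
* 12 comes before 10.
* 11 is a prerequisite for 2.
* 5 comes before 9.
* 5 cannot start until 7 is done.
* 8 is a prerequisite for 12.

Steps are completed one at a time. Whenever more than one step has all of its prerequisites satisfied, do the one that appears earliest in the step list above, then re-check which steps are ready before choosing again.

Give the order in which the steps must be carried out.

11, 6, 7, 1, 2, 5, 3, 8, 9, 4, 12, 10

Only 11 has no prerequisites, so it is first.
6 needed 11, now all done → 6.
7 and 8 are both available; 7 is listed earlier → 7.
Now 1, 2, 5 and 8 have their prerequisites met. 1 is listed earlier, so 1 next.
Ready: 2, 5 and 8. 2 is listed earlier → 2.
Ready: 5 and 8. 5 is listed earlier → 5.
3 now also ready, so the ready set is {3, 8}; 3 is listed earlier → 3.
8 needed 6 and 11, now all done → 8.
Now 9 and 12 have their prerequisites met. 9 is listed earlier, so 9 next.
4 now also ready, so the ready set is {4, 12}; 4 is listed earlier → 4.
12 is the only step now ready → 12.
Next only 10 has its prerequisites met → 10.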